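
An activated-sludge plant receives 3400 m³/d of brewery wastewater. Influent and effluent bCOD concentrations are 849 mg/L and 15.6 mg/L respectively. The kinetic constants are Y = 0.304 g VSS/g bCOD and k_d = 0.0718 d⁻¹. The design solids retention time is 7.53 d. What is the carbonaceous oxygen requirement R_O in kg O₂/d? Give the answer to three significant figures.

Correct the yield for decay: Y_obs = Y/(1 + k_d θ_c) = 0.304 / (1 + 0.0718 × 7.53) = 0.304 / 1.541 = 0.1973.
Substrate removed = Q·(S₀ − S) = 3400 m³/d × (849 − 15.6) g/m³ = 2.83×10^6 g/d = 2834 kg/d.
Net sludge production P_X = 0.1973 × 2834 = 559.1 kg VSS/d.
R_O = Q·ΔS − 1.42 P_X = 2834 − 793.9 = 2040 kg O₂/d.

R_O ≈ 2040 kg O₂/d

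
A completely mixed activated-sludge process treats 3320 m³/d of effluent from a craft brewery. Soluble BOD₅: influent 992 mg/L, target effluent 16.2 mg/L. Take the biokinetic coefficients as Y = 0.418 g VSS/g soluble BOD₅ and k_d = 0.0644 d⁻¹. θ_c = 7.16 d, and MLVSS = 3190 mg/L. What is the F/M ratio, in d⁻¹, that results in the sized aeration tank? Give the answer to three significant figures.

F/M ≈ 0.496 d⁻¹

Rearranging the biomass balance for a CMAS with decay, V = Y·Q·ΔS·θ_c / [X·(1+k_d θ_c)] = 0.418 × 3320 × (992 − 16.2) × 7.16 / [3190 × (1 + 0.0644 × 7.16)] = 9.7×10^6 / 4661 = 2080 m³.
Food-to-microorganism ratio F/M = Q S₀ / (V X) = 3320 × 992 / (2080 × 3190) = 0.4963 d⁻¹.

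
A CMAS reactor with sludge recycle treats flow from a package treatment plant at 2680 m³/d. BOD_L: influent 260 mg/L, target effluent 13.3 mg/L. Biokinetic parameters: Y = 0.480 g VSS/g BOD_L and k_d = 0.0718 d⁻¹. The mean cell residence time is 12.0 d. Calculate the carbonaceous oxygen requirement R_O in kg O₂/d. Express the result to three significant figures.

R_O ≈ 419 kg O₂/d

The observed yield is Y_obs = Y/(1 + k_d·θ_c) = 0.480 / (1 + 0.0718 × 12.0) = 0.480 / 1.862 = 0.2578 g VSS per g BOD_L removed.
Mass of BOD_L removed per day: Q(S₀ − S) = 2680 × 246.7 g/m³ = 661.2 kg/d.
Net sludge production P_X = 0.2578 × 661.2 = 170.5 kg VSS/d.
Carbonaceous O₂ demand = substrate oxidised − cell-mass equivalent = 661.2 − 1.42 × 170.5 = 419.1 kg O₂/d.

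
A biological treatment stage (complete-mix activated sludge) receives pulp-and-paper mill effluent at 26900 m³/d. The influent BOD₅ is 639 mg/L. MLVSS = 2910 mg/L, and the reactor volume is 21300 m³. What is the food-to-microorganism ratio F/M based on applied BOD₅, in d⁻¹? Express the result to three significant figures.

F/M = applied load / biomass = Q·S₀/(V·X) = 26900 × 639 / (21300 × 2910) = 0.2773 d⁻¹.

F/M ≈ 0.277 d⁻¹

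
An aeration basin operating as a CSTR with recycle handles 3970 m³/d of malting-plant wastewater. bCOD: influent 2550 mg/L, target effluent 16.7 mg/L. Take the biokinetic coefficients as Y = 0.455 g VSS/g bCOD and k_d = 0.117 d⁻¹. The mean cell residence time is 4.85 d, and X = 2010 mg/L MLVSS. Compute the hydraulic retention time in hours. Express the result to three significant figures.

From the SRT design equation V = Y Q (S₀−S) θ_c / [X (1 + k_d θ_c)] = 0.455 × 3970 × (2550 − 16.7) × 4.85 / [2010 × (1 + 0.117 × 4.85)] = 2.22×10^7 / 3151 = 7044 m³.
Hydraulic retention time τ = V/Q = 7044 / 3970 = 1.774 d = 42.59 h.

τ ≈ 42.6 h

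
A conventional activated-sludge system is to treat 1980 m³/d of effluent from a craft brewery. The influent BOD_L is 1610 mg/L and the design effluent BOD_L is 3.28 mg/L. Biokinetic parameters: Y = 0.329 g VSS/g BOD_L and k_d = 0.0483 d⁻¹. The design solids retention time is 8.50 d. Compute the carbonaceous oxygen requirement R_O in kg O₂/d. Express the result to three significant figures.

R_O ≈ 2130 kg O₂/d

Y_obs = Y / (1 + k_d θ_c) = 0.329 / (1 + 0.0483 × 8.50) = 0.329 / 1.411 = 0.2332.
Q·(S₀ − S) = 1980 × (1610 − 3.28) × 10⁻³ = 3181 kg/d removed.
P_X = Y_obs·Q·(S₀ − S) = 0.2332 × 3181 = 742.0 kg VSS/d.
R_O = Q·(S₀ − S) − 1.42·P_X = 3181 − 1.42 × 742.0 = 2128 kg O₂/d.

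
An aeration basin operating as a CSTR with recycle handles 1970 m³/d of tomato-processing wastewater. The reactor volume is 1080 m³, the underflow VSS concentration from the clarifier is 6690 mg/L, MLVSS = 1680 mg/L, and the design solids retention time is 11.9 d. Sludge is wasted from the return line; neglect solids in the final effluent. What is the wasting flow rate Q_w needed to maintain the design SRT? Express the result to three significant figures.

Q_w = (V·X)/(θ_c X_r) = 1080 × 1680 / (11.9 × 6690) = 22.79 m³/d.

Q_w ≈ 22.8 m³/d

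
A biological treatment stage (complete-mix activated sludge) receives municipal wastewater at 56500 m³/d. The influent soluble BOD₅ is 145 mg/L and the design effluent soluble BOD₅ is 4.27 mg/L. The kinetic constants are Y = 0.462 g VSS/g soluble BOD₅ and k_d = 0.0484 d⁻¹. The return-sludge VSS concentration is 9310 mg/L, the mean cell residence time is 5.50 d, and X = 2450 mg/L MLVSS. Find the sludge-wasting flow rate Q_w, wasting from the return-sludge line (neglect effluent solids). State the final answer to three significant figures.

From the SRT design equation V = Y Q (S₀−S) θ_c / [X (1 + k_d θ_c)] = 0.462 × 56500 × (145 − 4.27) × 5.50 / [2450 × (1 + 0.0484 × 5.50)] = 2.02×10^7 / 3102 = 6513 m³.
Wasting from the return line (neglecting effluent solids): Q_w = V·X / (θ_c·X_r) = 6513 × 2450 / (5.50 × 9310) = 311.6 m³/d.

Q_w ≈ 312 m³/d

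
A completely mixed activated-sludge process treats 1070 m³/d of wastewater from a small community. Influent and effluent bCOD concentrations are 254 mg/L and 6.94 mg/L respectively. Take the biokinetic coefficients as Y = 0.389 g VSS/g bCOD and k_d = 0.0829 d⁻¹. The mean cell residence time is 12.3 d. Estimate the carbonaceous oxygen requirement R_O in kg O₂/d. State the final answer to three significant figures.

R_O ≈ 192 kg O₂/d

The observed yield is Y_obs = Y/(1 + k_d·θ_c) = 0.389 / (1 + 0.0829 × 12.3) = 0.389 / 2.020 = 0.1926 g VSS per g bCOD removed.
Substrate removed = Q·(S₀ − S) = 1070 m³/d × (254 − 6.94) g/m³ = 2.64×10^5 g/d = 264.4 kg/d.
Biomass synthesised: P_X = Y_obs × 264.4 = 50.92 kg VSS/d.
R_O = Q·(S₀ − S) − 1.42·P_X = 264.4 − 1.42 × 50.92 = 192.1 kg O₂/d.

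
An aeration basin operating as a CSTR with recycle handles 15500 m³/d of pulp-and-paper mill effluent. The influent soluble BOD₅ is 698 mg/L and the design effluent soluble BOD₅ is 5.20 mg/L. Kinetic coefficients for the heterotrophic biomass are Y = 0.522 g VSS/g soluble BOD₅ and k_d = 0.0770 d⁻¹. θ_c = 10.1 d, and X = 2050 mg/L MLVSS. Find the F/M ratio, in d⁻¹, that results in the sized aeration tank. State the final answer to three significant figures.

F/M ≈ 0.340 d⁻¹

Rearranging the biomass balance for a CMAS with decay, V = Y·Q·ΔS·θ_c / [X·(1+k_d θ_c)] = 0.522 × 15500 × (698 − 5.20) × 10.1 / [2050 × (1 + 0.0770 × 10.1)] = 5.66×10^7 / 3644 = 15535 m³.
Food-to-microorganism ratio F/M = Q S₀ / (V X) = 15500 × 698 / (15535 × 2050) = 0.3397 d⁻¹.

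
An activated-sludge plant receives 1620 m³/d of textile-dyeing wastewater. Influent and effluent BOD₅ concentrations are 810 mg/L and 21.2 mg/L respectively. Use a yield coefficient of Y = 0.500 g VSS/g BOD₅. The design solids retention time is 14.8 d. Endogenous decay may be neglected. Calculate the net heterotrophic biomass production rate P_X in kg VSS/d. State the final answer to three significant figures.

P_X ≈ 639 kg VSS/d

With endogenous decay neglected, the observed yield equals the true yield: Y_obs = Y = 0.500 g VSS/g BOD₅.
Q·(S₀ − S) = 1620 × (810 − 21.2) × 10⁻³ = 1278 kg/d removed.
P_X = Y_obs · Q(S₀ − S) = 0.5000 × 1278 = 638.9 kg VSS/d.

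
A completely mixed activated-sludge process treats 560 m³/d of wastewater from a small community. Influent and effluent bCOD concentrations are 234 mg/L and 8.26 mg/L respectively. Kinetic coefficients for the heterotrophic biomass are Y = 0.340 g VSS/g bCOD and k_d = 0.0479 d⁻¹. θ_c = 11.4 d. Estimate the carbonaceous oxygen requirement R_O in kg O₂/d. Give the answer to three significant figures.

Observed yield with endogenous decay: Y_obs = Y / (1 + k_d·θ_c) = 0.340 / (1 + 0.0479 × 11.4) = 0.340 / 1.546 = 0.2199 g VSS/g bCOD.
Q·(S₀ − S) = 560 × (234 − 8.26) × 10⁻³ = 126.4 kg/d removed.
Net sludge production P_X = 0.2199 × 126.4 = 27.80 kg VSS/d.
R_O = Q·ΔS − 1.42 P_X = 126.4 − 39.48 = 86.94 kg O₂/d.

R_O ≈ 86.9 kg O₂/d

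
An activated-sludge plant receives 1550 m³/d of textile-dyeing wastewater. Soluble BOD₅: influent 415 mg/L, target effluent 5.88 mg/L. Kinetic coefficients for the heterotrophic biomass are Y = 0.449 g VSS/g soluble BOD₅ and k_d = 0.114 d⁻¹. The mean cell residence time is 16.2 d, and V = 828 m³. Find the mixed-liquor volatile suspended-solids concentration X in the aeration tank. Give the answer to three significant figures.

X ≈ 1960 mg/L

From V·X·(1 + k_d·θ_c) = Y·Q·(S₀ − S)·θ_c: X = 0.449 × 1550 × (415 − 5.88) × 16.2 / [828 × (1 + 0.114 × 16.2)] = 1957 mg/L.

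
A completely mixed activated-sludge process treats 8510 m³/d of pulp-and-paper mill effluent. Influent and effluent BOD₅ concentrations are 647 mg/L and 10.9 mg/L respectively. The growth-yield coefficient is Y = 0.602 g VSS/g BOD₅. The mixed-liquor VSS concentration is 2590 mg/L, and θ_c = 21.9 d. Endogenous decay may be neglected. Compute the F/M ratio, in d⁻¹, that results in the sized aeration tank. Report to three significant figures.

V·X = Y·Q·ΔS·θ_c gives V = 0.602 × 8510 × (647 − 10.9) × 21.9 / 2590 = 27555 m³.
Food-to-microorganism ratio F/M = Q S₀ / (V X) = 8510 × 647 / (27555 × 2590) = 0.07715 d⁻¹.

F/M ≈ 0.0772 d⁻¹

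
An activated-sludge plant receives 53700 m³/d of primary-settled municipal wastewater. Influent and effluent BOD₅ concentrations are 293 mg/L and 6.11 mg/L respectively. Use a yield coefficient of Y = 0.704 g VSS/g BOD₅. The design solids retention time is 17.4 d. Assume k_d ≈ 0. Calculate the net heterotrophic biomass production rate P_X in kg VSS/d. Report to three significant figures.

P_X ≈ 10800 kg VSS/d

With endogenous decay neglected, the observed yield equals the true yield: Y_obs = Y = 0.704 g VSS/g BOD₅.
ΔS = 293 − 6.11 = 286.9 mg/L, so the substrate removal rate is 53700 × 286.9/1000 = 15406 kg BOD₅/d.
Biomass produced: P_X = Y_obs·Q·ΔS = 0.7040 × 15406 ≈ 10846 kg VSS/d.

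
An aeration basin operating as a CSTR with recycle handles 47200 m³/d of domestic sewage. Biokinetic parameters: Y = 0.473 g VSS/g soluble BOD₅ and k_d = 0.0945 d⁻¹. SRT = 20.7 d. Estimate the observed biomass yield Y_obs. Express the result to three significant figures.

Observed yield with endogenous decay: Y_obs = Y / (1 + k_d·θ_c) = 0.473 / (1 + 0.0945 × 20.7) = 0.473 / 2.956 = 0.1600 g VSS/g soluble BOD₅.

Y_obs ≈ 0.160 g VSS/g soluble BOD₅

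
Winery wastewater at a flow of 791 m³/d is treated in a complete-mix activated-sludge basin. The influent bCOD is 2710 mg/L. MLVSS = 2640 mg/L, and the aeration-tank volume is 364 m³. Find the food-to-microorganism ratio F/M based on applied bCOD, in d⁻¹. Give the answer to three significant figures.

F/M ≈ 2.23 d⁻¹

F/M = applied load / biomass = Q·S₀/(V·X) = 791 × 2710 / (364.0 × 2640) = 2.231 d⁻¹.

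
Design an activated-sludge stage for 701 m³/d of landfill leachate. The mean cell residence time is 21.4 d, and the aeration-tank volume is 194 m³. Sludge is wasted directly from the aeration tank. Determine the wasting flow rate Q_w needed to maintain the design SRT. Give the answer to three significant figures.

For wasting at MLVSS concentration, Q_w = V/θ_c = 194.0/21.4 = 9.065 m³/d.

Q_w ≈ 9.07 m³/d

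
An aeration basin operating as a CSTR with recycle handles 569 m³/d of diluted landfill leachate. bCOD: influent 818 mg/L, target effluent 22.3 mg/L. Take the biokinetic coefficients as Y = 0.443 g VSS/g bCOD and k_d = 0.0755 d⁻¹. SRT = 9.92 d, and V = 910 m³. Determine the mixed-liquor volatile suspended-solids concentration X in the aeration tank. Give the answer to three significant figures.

X ≈ 1250 mg/L

X = Y·Q·ΔS·θ_c / [V·(1 + k_d θ_c)] = 0.443 × 569 × (818 − 22.3) × 9.92 / [910 × (1 + 0.0755 × 9.92)] = 1250 mg/L.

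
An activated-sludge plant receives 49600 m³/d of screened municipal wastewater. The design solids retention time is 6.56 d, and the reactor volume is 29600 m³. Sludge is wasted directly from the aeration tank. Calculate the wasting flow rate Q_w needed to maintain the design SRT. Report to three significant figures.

Q_w ≈ 4510 m³/d

For wasting at MLVSS concentration, Q_w = V/θ_c = 29600/6.56 = 4512 m³/d.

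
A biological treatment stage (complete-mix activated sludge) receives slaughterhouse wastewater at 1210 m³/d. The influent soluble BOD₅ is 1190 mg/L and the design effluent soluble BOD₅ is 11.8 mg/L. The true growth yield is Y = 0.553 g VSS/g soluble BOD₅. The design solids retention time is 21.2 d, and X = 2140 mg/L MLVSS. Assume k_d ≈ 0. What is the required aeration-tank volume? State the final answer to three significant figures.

V ≈ 7810 m³

Biomass mass balance (decay neglected): V·X = Y·Q·(S₀ − S)·θ_c, so V = 0.553 × 1210 × (1190 − 11.8) × 21.2 / 2140 = 7810 m³.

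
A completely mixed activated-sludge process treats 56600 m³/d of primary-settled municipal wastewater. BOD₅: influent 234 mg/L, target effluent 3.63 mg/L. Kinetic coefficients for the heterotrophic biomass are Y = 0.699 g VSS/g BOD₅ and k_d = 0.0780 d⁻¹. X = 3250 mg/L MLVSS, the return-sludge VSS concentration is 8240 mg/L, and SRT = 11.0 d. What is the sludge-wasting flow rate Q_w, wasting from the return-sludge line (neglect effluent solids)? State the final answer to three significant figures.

Q_w ≈ 595 m³/d

Rearranging the biomass balance for a CMAS with decay, V = Y·Q·ΔS·θ_c / [X·(1+k_d θ_c)] = 0.699 × 56600 × (234 − 3.63) × 11.0 / [3250 × (1 + 0.0780 × 11.0)] = 1×10^8 / 6038 = 16603 m³.
Q_w = (V·X)/(θ_c X_r) = 16603 × 3250 / (11.0 × 8240) = 595.3 m³/d.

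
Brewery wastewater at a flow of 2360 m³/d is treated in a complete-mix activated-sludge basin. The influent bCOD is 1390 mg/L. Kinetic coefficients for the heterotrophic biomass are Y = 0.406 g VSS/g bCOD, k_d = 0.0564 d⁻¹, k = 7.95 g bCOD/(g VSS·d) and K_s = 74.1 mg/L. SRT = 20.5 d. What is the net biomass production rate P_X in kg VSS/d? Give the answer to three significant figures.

P_X ≈ 617 kg VSS/d

For a completely mixed reactor with recycle the Lawrence–McCarty relation gives S = K_s·(1 + k_d·θ_c) / [θ_c·(Y·k − k_d) − 1] = 74.1 × (1 + 0.0564 × 20.5) / [20.5 × (0.406 × 7.95 − 0.0564) − 1] = 159.8 / 64.01 = 2.496 mg/L.
Observed yield with endogenous decay: Y_obs = Y / (1 + k_d·θ_c) = 0.406 / (1 + 0.0564 × 20.5) = 0.406 / 2.156 = 0.1883 g VSS/g bCOD.
Q·(S₀ − S) = 2360 × (1390 − 2.50) × 10⁻³ = 3274 kg/d removed.
Net biomass production P_X = Y_obs × Q·(S₀ − S) = 0.1883 × 3274 = 616.6 kg VSS/d.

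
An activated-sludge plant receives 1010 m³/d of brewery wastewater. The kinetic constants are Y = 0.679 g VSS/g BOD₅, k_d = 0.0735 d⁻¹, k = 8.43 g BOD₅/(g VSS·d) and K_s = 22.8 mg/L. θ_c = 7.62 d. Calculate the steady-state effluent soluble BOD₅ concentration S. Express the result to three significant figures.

S ≈ 0.846 mg/L

Effluent substrate depends only on kinetics and SRT: S = K_s(1 + k_d θ_c) / [θ_c(Yk − k_d) − 1] = 22.8 × (1 + 0.0735 × 7.62) / [7.62 × (0.679 × 8.43 − 0.0735) − 1] = 35.57 / 42.06 = 0.8458 mg/L.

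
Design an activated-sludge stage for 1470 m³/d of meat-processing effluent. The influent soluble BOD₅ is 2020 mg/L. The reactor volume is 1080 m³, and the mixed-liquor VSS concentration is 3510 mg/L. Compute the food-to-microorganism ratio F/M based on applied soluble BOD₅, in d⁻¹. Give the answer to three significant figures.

Food-to-microorganism ratio F/M = Q S₀ / (V X) = 1470 × 2020 / (1080 × 3510) = 0.7833 d⁻¹.

F/M ≈ 0.783 d⁻¹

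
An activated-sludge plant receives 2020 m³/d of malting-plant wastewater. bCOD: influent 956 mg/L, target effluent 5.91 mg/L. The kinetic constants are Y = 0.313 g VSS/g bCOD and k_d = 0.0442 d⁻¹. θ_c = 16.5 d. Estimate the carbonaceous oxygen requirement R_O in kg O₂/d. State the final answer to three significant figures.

Observed yield with endogenous decay: Y_obs = Y / (1 + k_d·θ_c) = 0.313 / (1 + 0.0442 × 16.5) = 0.313 / 1.729 = 0.1810 g VSS/g bCOD.
Q·(S₀ − S) = 2020 × (956 − 5.91) × 10⁻³ = 1919 kg/d removed.
Net sludge production P_X = 0.1810 × 1919 = 347.4 kg VSS/d.
Carbonaceous O₂ demand = substrate oxidised − cell-mass equivalent = 1919 − 1.42 × 347.4 = 1426 kg O₂/d.

R_O ≈ 1430 kg O₂/d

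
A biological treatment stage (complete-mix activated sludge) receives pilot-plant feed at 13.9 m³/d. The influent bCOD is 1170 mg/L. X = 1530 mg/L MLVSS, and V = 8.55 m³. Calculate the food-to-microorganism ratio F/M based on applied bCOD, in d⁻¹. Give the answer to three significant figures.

F/M ≈ 1.24 d⁻¹

F/M = Q·S₀ / (V·X) = 13.9 × 1170 / (8.550 × 1530) = 1.243 g bCOD·(g VSS·d)⁻¹.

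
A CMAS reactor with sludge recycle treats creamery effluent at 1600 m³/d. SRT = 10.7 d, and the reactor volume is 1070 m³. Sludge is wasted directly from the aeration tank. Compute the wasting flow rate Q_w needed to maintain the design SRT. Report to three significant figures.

Q_w ≈ 100 m³/d

Wasting from the aeration tank: Q_w = V / θ_c = 1070 / 10.7 = 100.0 m³/d.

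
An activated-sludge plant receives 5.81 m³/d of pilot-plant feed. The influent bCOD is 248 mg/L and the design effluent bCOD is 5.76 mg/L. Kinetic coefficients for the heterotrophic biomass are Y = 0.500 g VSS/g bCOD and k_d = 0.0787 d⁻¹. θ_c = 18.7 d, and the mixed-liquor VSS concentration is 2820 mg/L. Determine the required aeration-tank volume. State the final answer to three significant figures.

Rearranging the biomass balance for a CMAS with decay, V = Y·Q·ΔS·θ_c / [X·(1+k_d θ_c)] = 0.500 × 5.81 × (248 − 5.76) × 18.7 / [2820 × (1 + 0.0787 × 18.7)] = 1.32×10^4 / 6970 = 1.888 m³.

V ≈ 1.89 m³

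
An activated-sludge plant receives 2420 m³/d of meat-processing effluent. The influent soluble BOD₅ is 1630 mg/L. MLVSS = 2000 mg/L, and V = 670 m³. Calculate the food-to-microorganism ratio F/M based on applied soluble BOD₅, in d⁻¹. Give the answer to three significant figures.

Food-to-microorganism ratio F/M = Q S₀ / (V X) = 2420 × 1630 / (670.0 × 2000) = 2.944 d⁻¹.

F/M ≈ 2.94 d⁻¹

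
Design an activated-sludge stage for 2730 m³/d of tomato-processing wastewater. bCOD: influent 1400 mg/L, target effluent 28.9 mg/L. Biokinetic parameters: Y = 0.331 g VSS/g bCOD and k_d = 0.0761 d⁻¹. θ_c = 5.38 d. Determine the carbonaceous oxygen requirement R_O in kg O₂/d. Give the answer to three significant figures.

The observed yield is Y_obs = Y/(1 + k_d·θ_c) = 0.331 / (1 + 0.0761 × 5.38) = 0.331 / 1.409 = 0.2348 g VSS per g bCOD removed.
Mass of bCOD removed per day: Q(S₀ − S) = 2730 × 1371 g/m³ = 3743 kg/d.
Biomass synthesised: P_X = Y_obs × 3743 = 879.1 kg VSS/d.
R_O = Q·ΔS − 1.42 P_X = 3743 − 1248 = 2495 kg O₂/d.

R_O ≈ 2490 kg O₂/d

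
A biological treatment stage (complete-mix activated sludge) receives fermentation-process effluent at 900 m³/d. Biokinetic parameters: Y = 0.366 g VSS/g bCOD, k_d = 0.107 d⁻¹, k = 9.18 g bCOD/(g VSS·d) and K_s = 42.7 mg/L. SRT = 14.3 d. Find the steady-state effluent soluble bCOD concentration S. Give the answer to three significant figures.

For a completely mixed reactor with recycle the Lawrence–McCarty relation gives S = K_s·(1 + k_d·θ_c) / [θ_c·(Y·k − k_d) − 1] = 42.7 × (1 + 0.107 × 14.3) / [14.3 × (0.366 × 9.18 − 0.107) − 1] = 108.0 / 45.52 = 2.374 mg/L.

S ≈ 2.37 mg/L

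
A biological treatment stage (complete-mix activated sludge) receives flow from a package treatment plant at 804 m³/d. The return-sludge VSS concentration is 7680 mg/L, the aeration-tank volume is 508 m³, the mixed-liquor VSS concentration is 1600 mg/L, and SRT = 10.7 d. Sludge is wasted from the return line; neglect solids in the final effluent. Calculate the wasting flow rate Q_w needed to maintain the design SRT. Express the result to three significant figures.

θ_c = V·X/(Q_w·X_r) when wasting from the recycle, so Q_w = V·X/(θ_c·X_r) = 508.0 × 1600 / (10.7 × 7680) = 9.891 m³/d.

Q_w ≈ 9.89 m³/d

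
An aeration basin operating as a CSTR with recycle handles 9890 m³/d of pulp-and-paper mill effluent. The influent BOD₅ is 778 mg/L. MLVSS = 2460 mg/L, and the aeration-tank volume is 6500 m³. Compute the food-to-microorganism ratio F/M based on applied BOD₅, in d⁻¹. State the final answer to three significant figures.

F/M ≈ 0.481 d⁻¹

F/M = applied load / biomass = Q·S₀/(V·X) = 9890 × 778 / (6500 × 2460) = 0.4812 d⁻¹.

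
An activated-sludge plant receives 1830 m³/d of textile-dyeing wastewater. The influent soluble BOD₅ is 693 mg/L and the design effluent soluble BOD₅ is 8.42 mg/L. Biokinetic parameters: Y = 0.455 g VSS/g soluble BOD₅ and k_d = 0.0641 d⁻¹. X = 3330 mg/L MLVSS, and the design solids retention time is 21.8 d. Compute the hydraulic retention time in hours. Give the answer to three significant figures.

Steady-state biomass mass balance: V·X·(1 + k_d·θ_c) = Y·Q·(S₀ − S)·θ_c, so V = 0.455 × 1830 × (693 − 8.42) × 21.8 / [3330 × (1 + 0.0641 × 21.8)] = 1.24×10^7 / 7983 = 1557 m³.
HRT = V/Q = 1557 m³ / 1830 m³·d⁻¹ = 0.8506 d × 24 = 20.41 h.

τ ≈ 20.4 h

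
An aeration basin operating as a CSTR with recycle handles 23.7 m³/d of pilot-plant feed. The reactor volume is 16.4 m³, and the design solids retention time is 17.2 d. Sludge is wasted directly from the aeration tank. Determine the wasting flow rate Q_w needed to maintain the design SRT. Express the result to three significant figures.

Q_w ≈ 0.953 m³/d

For wasting at MLVSS concentration, Q_w = V/θ_c = 16.40/17.2 = 0.9535 m³/d.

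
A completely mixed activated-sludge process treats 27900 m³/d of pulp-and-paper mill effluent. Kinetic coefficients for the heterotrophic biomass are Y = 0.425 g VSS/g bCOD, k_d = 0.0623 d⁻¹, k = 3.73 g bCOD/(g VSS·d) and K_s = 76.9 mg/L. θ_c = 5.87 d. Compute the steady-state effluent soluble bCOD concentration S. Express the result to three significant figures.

S ≈ 13.2 mg/L

For a completely mixed reactor with recycle the Lawrence–McCarty relation gives S = K_s·(1 + k_d·θ_c) / [θ_c·(Y·k − k_d) − 1] = 76.9 × (1 + 0.0623 × 5.87) / [5.87 × (0.425 × 3.73 − 0.0623) − 1] = 105.0 / 7.940 = 13.23 mg/L.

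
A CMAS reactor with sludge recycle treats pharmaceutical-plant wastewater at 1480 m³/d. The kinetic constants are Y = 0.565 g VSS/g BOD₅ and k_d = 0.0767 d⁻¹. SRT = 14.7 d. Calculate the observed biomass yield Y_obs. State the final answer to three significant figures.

The observed yield is Y_obs = Y/(1 + k_d·θ_c) = 0.565 / (1 + 0.0767 × 14.7) = 0.565 / 2.127 = 0.2656 g VSS per g BOD₅ removed.

Y_obs ≈ 0.266 g VSS/g BOD₅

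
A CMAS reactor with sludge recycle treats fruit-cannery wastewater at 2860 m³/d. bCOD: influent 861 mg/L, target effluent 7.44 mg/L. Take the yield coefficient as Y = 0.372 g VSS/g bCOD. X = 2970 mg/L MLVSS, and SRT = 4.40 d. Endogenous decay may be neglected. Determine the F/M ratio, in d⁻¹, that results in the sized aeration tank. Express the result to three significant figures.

F/M ≈ 0.616 d⁻¹

Biomass mass balance (decay neglected): V·X = Y·Q·(S₀ − S)·θ_c, so V = 0.372 × 2860 × (861 − 7.44) × 4.40 / 2970 = 1345 m³.
Food-to-microorganism ratio F/M = Q S₀ / (V X) = 2860 × 861 / (1345 × 2970) = 0.6163 d⁻¹.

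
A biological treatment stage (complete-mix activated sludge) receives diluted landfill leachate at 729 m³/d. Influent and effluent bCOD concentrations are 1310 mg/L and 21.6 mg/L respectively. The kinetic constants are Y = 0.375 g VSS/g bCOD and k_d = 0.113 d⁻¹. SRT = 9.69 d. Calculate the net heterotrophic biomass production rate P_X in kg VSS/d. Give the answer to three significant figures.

P_X ≈ 168 kg VSS/d

Observed yield with endogenous decay: Y_obs = Y / (1 + k_d·θ_c) = 0.375 / (1 + 0.113 × 9.69) = 0.375 / 2.095 = 0.1790 g VSS/g bCOD.
Mass of bCOD removed per day: Q(S₀ − S) = 729 × 1288 g/m³ = 939.2 kg/d.
Net biomass production P_X = Y_obs × Q·(S₀ − S) = 0.1790 × 939.2 = 168.1 kg VSS/d.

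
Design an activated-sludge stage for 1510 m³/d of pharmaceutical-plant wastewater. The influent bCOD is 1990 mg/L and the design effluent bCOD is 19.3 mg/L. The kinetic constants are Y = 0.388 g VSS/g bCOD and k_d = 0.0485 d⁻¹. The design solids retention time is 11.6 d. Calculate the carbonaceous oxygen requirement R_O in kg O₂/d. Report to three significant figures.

Correct the yield for decay: Y_obs = Y/(1 + k_d θ_c) = 0.388 / (1 + 0.0485 × 11.6) = 0.388 / 1.563 = 0.2483.
Substrate removed = Q·(S₀ − S) = 1510 m³/d × (1990 − 19.3) g/m³ = 2.98×10^6 g/d = 2976 kg/d.
P_X = Y_obs·Q·(S₀ − S) = 0.2483 × 2976 = 738.9 kg VSS/d.
R_O = Q·(S₀ − S) − 1.42·P_X = 2976 − 1.42 × 738.9 = 1927 kg O₂/d.

R_O ≈ 1930 kg O₂/d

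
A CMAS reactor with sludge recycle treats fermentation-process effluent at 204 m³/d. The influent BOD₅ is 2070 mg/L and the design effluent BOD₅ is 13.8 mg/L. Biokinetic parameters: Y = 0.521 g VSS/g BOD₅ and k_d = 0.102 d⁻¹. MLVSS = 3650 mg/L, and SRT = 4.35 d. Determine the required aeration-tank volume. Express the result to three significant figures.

From the SRT design equation V = Y Q (S₀−S) θ_c / [X (1 + k_d θ_c)] = 0.521 × 204 × (2070 − 13.8) × 4.35 / [3650 × (1 + 0.102 × 4.35)] = 9.51×10^5 / 5270 = 180.4 m³.

V ≈ 180 m³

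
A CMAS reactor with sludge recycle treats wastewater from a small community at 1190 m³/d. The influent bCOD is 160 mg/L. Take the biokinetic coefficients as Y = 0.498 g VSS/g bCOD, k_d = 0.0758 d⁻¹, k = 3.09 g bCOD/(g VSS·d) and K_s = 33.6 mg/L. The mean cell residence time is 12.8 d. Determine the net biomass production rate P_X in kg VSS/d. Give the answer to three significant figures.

From the Monod/SRT balance for a CMAS, S = K_s·(1+k_d θ_c)/[θ_c·(Y k − k_d) − 1] = 33.6 × (1 + 0.0758 × 12.8) / [12.8 × (0.498 × 3.09 − 0.0758) − 1] = 66.20 / 17.73 = 3.734 mg/L.
The observed yield is Y_obs = Y/(1 + k_d·θ_c) = 0.498 / (1 + 0.0758 × 12.8) = 0.498 / 1.970 = 0.2528 g VSS per g bCOD removed.
Q·(S₀ − S) = 1190 × (160 − 3.73) × 10⁻³ = 186.0 kg/d removed.
So the net sludge growth is P_X = 0.2528 × 186.0 = 47.00 kg VSS/d.

P_X ≈ 47.0 kg VSS/d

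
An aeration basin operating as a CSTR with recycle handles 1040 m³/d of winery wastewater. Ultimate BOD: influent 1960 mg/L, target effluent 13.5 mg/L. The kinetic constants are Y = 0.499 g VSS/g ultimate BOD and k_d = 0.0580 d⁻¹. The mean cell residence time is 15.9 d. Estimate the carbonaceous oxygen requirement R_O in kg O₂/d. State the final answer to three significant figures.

R_O ≈ 1280 kg O₂/d

The observed yield is Y_obs = Y/(1 + k_d·θ_c) = 0.499 / (1 + 0.0580 × 15.9) = 0.499 / 1.922 = 0.2596 g VSS per g ultimate BOD removed.
ΔS = 1960 − 13.5 = 1946 mg/L, so the substrate removal rate is 1040 × 1946/1000 = 2024 kg ultimate BOD/d.
P_X = Y_obs·Q·(S₀ − S) = 0.2596 × 2024 = 525.5 kg VSS/d.
Carbonaceous O₂ demand = substrate oxidised − cell-mass equivalent = 2024 − 1.42 × 525.5 = 1278 kg O₂/d.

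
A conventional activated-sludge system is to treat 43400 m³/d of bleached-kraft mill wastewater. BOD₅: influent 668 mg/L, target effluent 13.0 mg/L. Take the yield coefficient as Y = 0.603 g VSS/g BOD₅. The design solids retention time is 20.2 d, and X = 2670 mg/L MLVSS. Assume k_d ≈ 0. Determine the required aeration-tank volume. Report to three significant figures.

Biomass mass balance (decay neglected): V·X = Y·Q·(S₀ − S)·θ_c, so V = 0.603 × 43400 × (668 − 13.0) × 20.2 / 2670 = 129685 m³.

V ≈ 130000 m³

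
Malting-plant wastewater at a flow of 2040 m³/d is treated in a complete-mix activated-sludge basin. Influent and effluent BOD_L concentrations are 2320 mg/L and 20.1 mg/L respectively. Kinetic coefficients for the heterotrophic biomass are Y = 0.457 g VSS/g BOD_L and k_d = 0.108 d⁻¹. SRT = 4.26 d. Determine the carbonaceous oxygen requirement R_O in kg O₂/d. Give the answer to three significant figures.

Correct the yield for decay: Y_obs = Y/(1 + k_d θ_c) = 0.457 / (1 + 0.108 × 4.26) = 0.457 / 1.460 = 0.3130.
Substrate removed = Q·(S₀ − S) = 2040 m³/d × (2320 − 20.1) g/m³ = 4.69×10^6 g/d = 4692 kg/d.
Biomass synthesised: P_X = Y_obs × 4692 = 1469 kg VSS/d.
R_O = Q·ΔS − 1.42 P_X = 4692 − 2085 = 2607 kg O₂/d.

R_O ≈ 2610 kg O₂/d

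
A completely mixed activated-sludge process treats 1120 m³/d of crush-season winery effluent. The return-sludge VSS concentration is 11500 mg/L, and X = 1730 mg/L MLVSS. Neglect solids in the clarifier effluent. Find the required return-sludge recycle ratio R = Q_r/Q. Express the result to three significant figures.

Mass balance around the secondary clarifier (neglecting effluent solids): R = X / (X_r − X) = 1730 / (11500 − 1730) = 0.1771.

R ≈ 0.177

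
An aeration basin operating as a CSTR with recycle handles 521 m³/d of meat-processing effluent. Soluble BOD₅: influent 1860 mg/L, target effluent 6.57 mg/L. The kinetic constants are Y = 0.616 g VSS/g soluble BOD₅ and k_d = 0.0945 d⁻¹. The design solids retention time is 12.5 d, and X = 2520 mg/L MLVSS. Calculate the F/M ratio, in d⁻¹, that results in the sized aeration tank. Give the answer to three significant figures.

Rearranging the biomass balance for a CMAS with decay, V = Y·Q·ΔS·θ_c / [X·(1+k_d θ_c)] = 0.616 × 521 × (1860 − 6.57) × 12.5 / [2520 × (1 + 0.0945 × 12.5)] = 7.44×10^6 / 5497 = 1353 m³.
Food-to-microorganism ratio F/M = Q S₀ / (V X) = 521 × 1860 / (1353 × 2520) = 0.2843 d⁻¹.

F/M ≈ 0.284 d⁻¹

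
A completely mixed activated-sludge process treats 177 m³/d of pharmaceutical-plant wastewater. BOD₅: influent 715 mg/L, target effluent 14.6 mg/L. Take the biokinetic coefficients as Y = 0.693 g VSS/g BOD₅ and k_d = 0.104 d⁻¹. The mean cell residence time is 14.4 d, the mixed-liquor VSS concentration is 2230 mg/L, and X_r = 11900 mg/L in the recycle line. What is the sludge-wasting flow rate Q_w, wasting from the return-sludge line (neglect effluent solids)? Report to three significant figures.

Q_w ≈ 2.89 m³/d

Rearranging the biomass balance for a CMAS with decay, V = Y·Q·ΔS·θ_c / [X·(1+k_d θ_c)] = 0.693 × 177 × (715 − 14.6) × 14.4 / [2230 × (1 + 0.104 × 14.4)] = 1.24×10^6 / 5570 = 222.1 m³.
Q_w = (V·X)/(θ_c X_r) = 222.1 × 2230 / (14.4 × 11900) = 2.891 m³/d.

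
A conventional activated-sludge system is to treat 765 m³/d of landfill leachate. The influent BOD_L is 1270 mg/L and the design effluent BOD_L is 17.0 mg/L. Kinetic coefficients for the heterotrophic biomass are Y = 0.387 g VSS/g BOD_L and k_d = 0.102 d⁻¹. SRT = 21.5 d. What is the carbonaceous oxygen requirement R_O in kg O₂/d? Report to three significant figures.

R_O ≈ 794 kg O₂/d

Correct the yield for decay: Y_obs = Y/(1 + k_d θ_c) = 0.387 / (1 + 0.102 × 21.5) = 0.387 / 3.193 = 0.1212.
Substrate removed = Q·(S₀ − S) = 765 m³/d × (1270 − 17.0) g/m³ = 9.59×10^5 g/d = 958.5 kg/d.
P_X = Y_obs·Q·(S₀ − S) = 0.1212 × 958.5 = 116.2 kg VSS/d.
R_O = Q·(S₀ − S) − 1.42·P_X = 958.5 − 1.42 × 116.2 = 793.6 kg O₂/d.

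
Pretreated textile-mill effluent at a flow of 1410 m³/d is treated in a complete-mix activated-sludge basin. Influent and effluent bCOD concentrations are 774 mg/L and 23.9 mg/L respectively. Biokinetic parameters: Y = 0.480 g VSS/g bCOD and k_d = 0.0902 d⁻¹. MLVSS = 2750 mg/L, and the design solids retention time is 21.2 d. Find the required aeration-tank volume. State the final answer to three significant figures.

V ≈ 1340 m³

From the SRT design equation V = Y Q (S₀−S) θ_c / [X (1 + k_d θ_c)] = 0.480 × 1410 × (774 − 23.9) × 21.2 / [2750 × (1 + 0.0902 × 21.2)] = 1.08×10^7 / 8009 = 1344 m³.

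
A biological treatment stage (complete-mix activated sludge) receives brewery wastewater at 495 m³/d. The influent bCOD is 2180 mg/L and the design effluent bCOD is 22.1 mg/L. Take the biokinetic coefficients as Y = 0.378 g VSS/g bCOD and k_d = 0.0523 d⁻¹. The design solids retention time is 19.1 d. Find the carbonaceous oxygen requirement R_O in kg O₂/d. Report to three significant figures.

R_O ≈ 781 kg O₂/d

Y_obs = Y / (1 + k_d θ_c) = 0.378 / (1 + 0.0523 × 19.1) = 0.378 / 1.999 = 0.1891.
Q·(S₀ − S) = 495 × (2180 − 22.1) × 10⁻³ = 1068 kg/d removed.
Biomass synthesised: P_X = Y_obs × 1068 = 202.0 kg VSS/d.
Carbonaceous O₂ demand = substrate oxidised − cell-mass equivalent = 1068 − 1.42 × 202.0 = 781.3 kg O₂/d.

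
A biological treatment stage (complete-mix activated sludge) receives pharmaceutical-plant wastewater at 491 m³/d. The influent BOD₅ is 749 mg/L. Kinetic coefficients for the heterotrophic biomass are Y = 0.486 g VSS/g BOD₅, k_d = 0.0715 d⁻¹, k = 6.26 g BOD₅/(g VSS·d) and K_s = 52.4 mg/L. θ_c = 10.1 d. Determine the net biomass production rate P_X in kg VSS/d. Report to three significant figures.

Effluent substrate depends only on kinetics and SRT: S = K_s(1 + k_d θ_c) / [θ_c(Yk − k_d) − 1] = 52.4 × (1 + 0.0715 × 10.1) / [10.1 × (0.486 × 6.26 − 0.0715) − 1] = 90.24 / 29.01 = 3.111 mg/L.
Y_obs = Y / (1 + k_d θ_c) = 0.486 / (1 + 0.0715 × 10.1) = 0.486 / 1.722 = 0.2822.
Substrate removed = Q·(S₀ − S) = 491 m³/d × (749 − 3.11) g/m³ = 3.66×10^5 g/d = 366.2 kg/d.
Biomass produced: P_X = Y_obs·Q·ΔS = 0.2822 × 366.2 ≈ 103.4 kg VSS/d.

P_X ≈ 103 kg VSS/d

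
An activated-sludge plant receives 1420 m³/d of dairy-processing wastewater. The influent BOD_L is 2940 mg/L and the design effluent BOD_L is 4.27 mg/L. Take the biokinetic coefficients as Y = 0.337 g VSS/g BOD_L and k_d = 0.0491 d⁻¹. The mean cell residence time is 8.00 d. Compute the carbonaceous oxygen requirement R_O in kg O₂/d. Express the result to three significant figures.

Correct the yield for decay: Y_obs = Y/(1 + k_d θ_c) = 0.337 / (1 + 0.0491 × 8.00) = 0.337 / 1.393 = 0.2420.
Mass of BOD_L removed per day: Q(S₀ − S) = 1420 × 2936 g/m³ = 4169 kg/d.
Net sludge production P_X = 0.2420 × 4169 = 1009 kg VSS/d.
R_O = Q·ΔS − 1.42 P_X = 4169 − 1432 = 2736 kg O₂/d.

R_O ≈ 2740 kg O₂/d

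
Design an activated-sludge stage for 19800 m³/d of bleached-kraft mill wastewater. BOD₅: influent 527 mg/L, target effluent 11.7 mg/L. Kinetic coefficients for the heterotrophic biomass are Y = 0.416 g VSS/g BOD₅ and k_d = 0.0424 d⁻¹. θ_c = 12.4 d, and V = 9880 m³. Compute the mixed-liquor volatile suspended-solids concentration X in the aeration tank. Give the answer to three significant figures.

Solving the biomass balance for X: X = Y Q (S₀−S) θ_c / [V (1+k_d θ_c)] = 0.416 × 19800 × (527 − 11.7) × 12.4 / [9880 × (1 + 0.0424 × 12.4)] = 3491 mg/L.

X ≈ 3490 mg/L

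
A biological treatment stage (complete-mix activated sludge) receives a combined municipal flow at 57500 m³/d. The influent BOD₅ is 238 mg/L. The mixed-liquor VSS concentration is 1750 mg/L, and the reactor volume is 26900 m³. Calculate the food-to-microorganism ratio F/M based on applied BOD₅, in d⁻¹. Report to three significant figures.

F/M ≈ 0.291 d⁻¹

F/M = applied load / biomass = Q·S₀/(V·X) = 57500 × 238 / (26900 × 1750) = 0.2907 d⁻¹.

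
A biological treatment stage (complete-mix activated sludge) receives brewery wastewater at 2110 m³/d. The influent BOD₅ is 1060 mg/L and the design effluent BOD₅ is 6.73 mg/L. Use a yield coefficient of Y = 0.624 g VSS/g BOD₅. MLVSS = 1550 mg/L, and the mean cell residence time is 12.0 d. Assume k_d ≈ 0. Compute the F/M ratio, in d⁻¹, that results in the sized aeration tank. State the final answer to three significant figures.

F/M ≈ 0.134 d⁻¹

With k_d = 0 the design equation reduces to V = Y Q (S₀−S) θ_c / X = 0.624 × 2110 × (1060 − 6.73) × 12.0 / 1550 = 10736 m³.
F/M = Q·S₀ / (V·X) = 2110 × 1060 / (10736 × 1550) = 0.1344 g BOD₅·(g VSS·d)⁻¹.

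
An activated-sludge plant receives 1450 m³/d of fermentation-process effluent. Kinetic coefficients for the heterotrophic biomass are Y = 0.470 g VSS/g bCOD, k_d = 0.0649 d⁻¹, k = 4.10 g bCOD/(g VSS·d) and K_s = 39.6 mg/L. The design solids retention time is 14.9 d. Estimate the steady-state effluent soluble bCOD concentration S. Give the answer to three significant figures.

For a completely mixed reactor with recycle the Lawrence–McCarty relation gives S = K_s·(1 + k_d·θ_c) / [θ_c·(Y·k − k_d) − 1] = 39.6 × (1 + 0.0649 × 14.9) / [14.9 × (0.470 × 4.10 − 0.0649) − 1] = 77.89 / 26.75 = 2.912 mg/L.

S ≈ 2.91 mg/L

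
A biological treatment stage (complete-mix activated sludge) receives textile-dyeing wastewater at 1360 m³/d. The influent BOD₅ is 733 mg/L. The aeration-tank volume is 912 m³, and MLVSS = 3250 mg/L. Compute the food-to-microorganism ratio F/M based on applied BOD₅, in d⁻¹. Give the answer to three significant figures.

F/M = applied load / biomass = Q·S₀/(V·X) = 1360 × 733 / (912.0 × 3250) = 0.3363 d⁻¹.

F/M ≈ 0.336 d⁻¹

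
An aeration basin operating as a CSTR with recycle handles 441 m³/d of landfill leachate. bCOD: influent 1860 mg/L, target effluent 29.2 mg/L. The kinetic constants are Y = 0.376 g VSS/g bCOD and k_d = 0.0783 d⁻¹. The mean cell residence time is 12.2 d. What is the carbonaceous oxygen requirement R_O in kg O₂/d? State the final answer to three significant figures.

R_O ≈ 587 kg O₂/d

Correct the yield for decay: Y_obs = Y/(1 + k_d θ_c) = 0.376 / (1 + 0.0783 × 12.2) = 0.376 / 1.955 = 0.1923.
ΔS = 1860 − 29.2 = 1831 mg/L, so the substrate removal rate is 441 × 1831/1000 = 807.4 kg bCOD/d.
Net sludge production P_X = 0.1923 × 807.4 = 155.3 kg VSS/d.
R_O = Q·ΔS − 1.42 P_X = 807.4 − 220.5 = 586.9 kg O₂/d.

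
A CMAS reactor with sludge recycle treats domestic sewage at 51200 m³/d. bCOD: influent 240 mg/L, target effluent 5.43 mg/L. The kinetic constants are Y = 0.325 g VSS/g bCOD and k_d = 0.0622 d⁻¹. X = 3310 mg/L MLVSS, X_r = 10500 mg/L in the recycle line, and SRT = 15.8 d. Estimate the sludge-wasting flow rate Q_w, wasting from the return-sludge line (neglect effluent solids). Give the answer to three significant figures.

Q_w ≈ 187 m³/d

Steady-state biomass mass balance: V·X·(1 + k_d·θ_c) = Y·Q·(S₀ − S)·θ_c, so V = 0.325 × 51200 × (240 − 5.43) × 15.8 / [3310 × (1 + 0.0622 × 15.8)] = 6.17×10^7 / 6563 = 9397 m³.
Wasting from the return line (neglecting effluent solids): Q_w = V·X / (θ_c·X_r) = 9397 × 3310 / (15.8 × 10500) = 187.5 m³/d.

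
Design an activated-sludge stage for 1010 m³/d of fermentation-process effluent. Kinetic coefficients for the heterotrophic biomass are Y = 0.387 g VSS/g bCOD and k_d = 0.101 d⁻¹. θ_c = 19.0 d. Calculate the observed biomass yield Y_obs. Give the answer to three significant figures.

Correct the yield for decay: Y_obs = Y/(1 + k_d θ_c) = 0.387 / (1 + 0.101 × 19.0) = 0.387 / 2.919 = 0.1326.

Y_obs ≈ 0.133 g VSS/g bCOD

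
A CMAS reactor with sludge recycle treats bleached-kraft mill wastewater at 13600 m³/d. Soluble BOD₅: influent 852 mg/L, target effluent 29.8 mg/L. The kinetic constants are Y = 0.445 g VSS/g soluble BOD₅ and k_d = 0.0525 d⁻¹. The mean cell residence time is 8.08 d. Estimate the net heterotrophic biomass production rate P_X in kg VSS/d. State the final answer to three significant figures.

The observed yield is Y_obs = Y/(1 + k_d·θ_c) = 0.445 / (1 + 0.0525 × 8.08) = 0.445 / 1.424 = 0.3125 g VSS per g soluble BOD₅ removed.
Q·(S₀ − S) = 13600 × (852 − 29.8) × 10⁻³ = 11182 kg/d removed.
Net biomass production P_X = Y_obs × Q·(S₀ − S) = 0.3125 × 11182 = 3494 kg VSS/d.

P_X ≈ 3490 kg VSS/d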